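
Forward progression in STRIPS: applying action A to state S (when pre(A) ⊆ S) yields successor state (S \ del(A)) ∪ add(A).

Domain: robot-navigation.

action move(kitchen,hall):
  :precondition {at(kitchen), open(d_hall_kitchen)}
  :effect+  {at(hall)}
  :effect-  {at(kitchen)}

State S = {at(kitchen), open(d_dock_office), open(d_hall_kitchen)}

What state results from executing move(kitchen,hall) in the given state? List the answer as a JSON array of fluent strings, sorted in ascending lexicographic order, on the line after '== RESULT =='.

Progress:
  pre ⊆ S: {at(kitchen), open(d_hall_kitchen)} ⊆ S  — applicable
  S \ del = {open(d_dock_office), open(d_hall_kitchen)}
  ∪ add   = {at(hall), open(d_dock_office), open(d_hall_kitchen)}

== RESULT ==
["at(hall)", "open(d_dock_office)", "open(d_hall_kitchen)"]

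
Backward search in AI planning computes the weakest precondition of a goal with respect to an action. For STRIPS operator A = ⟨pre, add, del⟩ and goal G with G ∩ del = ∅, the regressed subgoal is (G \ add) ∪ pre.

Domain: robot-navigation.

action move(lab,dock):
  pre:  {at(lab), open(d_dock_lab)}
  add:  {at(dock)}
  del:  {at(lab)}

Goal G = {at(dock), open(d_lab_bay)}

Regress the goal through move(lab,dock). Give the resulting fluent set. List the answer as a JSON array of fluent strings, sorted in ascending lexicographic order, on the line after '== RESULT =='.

Compute (G \ add) ∪ pre:
  G ∩ del = {}  (empty — regression defined)
  G \ add = {at(dock), open(d_lab_bay)} \ {at(dock)} = {open(d_lab_bay)}
  ∪ pre   = {open(d_lab_bay)} ∪ {at(lab), open(d_dock_lab)}
          = {at(lab), open(d_dock_lab), open(d_lab_bay)}

== RESULT ==
["at(lab)", "open(d_dock_lab)", "open(d_lab_bay)"]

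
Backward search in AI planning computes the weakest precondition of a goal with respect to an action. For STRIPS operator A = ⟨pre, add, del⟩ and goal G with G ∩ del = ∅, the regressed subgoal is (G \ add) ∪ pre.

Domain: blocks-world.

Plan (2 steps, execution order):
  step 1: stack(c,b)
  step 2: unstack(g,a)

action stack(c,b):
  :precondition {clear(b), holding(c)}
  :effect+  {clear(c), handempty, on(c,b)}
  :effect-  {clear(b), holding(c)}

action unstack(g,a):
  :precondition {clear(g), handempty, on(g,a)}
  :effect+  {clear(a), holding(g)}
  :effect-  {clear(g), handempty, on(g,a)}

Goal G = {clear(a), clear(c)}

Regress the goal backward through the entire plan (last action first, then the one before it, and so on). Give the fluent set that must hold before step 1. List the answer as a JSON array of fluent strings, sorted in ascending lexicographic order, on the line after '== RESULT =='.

Regress step by step:
  through step 2 (unstack(g,a)): drop {clear(a)}, keep {clear(c)}, require {clear(g), handempty, on(g,a)}
    → {clear(c), clear(g), handempty, on(g,a)}
  through step 1 (stack(c,b)): drop {clear(c), handempty}, keep {clear(g), on(g,a)}, require {clear(b), holding(c)}
    → {clear(b), clear(g), holding(c), on(g,a)}

== RESULT ==
["clear(b)", "clear(g)", "holding(c)", "on(g,a)"]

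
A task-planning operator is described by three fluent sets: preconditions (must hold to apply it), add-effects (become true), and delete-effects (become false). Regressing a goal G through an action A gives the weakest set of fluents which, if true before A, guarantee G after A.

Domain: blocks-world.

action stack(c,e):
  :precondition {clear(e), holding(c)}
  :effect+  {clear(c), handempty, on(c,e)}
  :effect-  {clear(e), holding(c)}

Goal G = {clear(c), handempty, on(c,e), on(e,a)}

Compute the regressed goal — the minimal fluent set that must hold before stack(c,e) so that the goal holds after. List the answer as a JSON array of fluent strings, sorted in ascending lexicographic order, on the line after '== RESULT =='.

Compute (G \ add) ∪ pre:
  G ∩ del = {}  (empty — regression defined)
  G \ add = {clear(c), handempty, on(c,e), on(e,a)} \ {clear(c), handempty, on(c,e)} = {on(e,a)}
  ∪ pre   = {on(e,a)} ∪ {clear(e), holding(c)}
          = {clear(e), holding(c), on(e,a)}

== RESULT ==
["clear(e)", "holding(c)", "on(e,a)"]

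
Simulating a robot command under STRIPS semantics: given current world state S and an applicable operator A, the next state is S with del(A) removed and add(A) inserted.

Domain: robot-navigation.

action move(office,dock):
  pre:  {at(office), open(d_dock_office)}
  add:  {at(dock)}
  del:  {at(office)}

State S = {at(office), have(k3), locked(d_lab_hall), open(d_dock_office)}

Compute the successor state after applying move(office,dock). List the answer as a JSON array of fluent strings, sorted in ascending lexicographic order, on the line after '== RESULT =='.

Compute (S \ del) ∪ add:
  pre ⊆ S: {at(office), open(d_dock_office)} ⊆ S  — applicable
  S \ del = {have(k3), locked(d_lab_hall), open(d_dock_office)}
  ∪ add   = {at(dock), have(k3), locked(d_lab_hall), open(d_dock_office)}

== RESULT ==
["at(dock)", "have(k3)", "locked(d_lab_hall)", "open(d_dock_office)"]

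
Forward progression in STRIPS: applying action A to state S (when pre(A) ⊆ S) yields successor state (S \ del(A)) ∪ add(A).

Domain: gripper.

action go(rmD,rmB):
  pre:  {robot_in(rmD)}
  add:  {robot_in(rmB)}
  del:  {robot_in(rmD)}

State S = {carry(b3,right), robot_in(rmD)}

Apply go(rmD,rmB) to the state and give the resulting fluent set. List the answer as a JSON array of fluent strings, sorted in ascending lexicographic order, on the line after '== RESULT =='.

Progress:
  pre ⊆ S: {robot_in(rmD)} ⊆ S  — applicable
  S \ del = {carry(b3,right)}
  ∪ add   = {carry(b3,right), robot_in(rmB)}

== RESULT ==
["carry(b3,right)", "robot_in(rmB)"]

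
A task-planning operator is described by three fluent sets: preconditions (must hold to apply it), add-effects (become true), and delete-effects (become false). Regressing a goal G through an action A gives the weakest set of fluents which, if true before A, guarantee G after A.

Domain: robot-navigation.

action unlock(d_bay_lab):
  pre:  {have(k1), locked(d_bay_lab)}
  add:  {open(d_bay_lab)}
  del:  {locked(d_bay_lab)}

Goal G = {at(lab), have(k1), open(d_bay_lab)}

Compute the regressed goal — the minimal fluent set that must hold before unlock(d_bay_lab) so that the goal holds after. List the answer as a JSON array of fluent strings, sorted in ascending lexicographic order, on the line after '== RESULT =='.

Regress:
  G ∩ del = {}  (empty — regression defined)
  G \ add = {at(lab), have(k1), open(d_bay_lab)} \ {open(d_bay_lab)} = {at(lab), have(k1)}
  ∪ pre   = {at(lab), have(k1)} ∪ {have(k1), locked(d_bay_lab)}
          = {at(lab), have(k1), locked(d_bay_lab)}

== RESULT ==
["at(lab)", "have(k1)", "locked(d_bay_lab)"]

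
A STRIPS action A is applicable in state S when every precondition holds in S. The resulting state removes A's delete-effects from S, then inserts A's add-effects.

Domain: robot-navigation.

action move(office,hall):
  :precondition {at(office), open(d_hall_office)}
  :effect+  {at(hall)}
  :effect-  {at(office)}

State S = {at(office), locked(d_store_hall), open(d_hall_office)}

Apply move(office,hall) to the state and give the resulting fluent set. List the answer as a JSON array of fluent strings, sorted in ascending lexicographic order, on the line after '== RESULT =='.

Compute (S \ del) ∪ add:
  pre ⊆ S: {at(office), open(d_hall_office)} ⊆ S  — applicable
  S \ del = {locked(d_store_hall), open(d_hall_office)}
  ∪ add   = {at(hall), locked(d_store_hall), open(d_hall_office)}

== RESULT ==
["at(hall)", "locked(d_store_hall)", "open(d_hall_office)"]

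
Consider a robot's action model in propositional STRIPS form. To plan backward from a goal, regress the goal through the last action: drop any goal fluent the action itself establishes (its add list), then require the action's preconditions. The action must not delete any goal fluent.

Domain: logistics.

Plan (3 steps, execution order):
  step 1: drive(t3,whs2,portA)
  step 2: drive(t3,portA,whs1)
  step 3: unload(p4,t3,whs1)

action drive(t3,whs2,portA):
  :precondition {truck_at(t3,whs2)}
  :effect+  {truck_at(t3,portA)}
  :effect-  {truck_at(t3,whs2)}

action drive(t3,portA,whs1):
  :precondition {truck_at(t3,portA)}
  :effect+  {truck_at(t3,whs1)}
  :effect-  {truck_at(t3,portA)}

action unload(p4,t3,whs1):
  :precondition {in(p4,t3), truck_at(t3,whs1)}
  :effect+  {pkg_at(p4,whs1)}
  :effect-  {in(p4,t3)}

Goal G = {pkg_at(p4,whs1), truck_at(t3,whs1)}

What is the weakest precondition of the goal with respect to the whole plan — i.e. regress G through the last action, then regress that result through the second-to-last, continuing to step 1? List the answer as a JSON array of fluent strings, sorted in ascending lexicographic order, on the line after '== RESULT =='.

Work backward from the goal:
  through step 3 (unload(p4,t3,whs1)): drop {pkg_at(p4,whs1)}, keep {truck_at(t3,whs1)}, require {in(p4,t3), truck_at(t3,whs1)}
    → {in(p4,t3), truck_at(t3,whs1)}
  through step 2 (drive(t3,portA,whs1)): drop {truck_at(t3,whs1)}, keep {in(p4,t3)}, require {truck_at(t3,portA)}
    → {in(p4,t3), truck_at(t3,portA)}
  through step 1 (drive(t3,whs2,portA)): drop {truck_at(t3,portA)}, keep {in(p4,t3)}, require {truck_at(t3,whs2)}
    → {in(p4,t3), truck_at(t3,whs2)}

== RESULT ==
["in(p4,t3)", "truck_at(t3,whs2)"]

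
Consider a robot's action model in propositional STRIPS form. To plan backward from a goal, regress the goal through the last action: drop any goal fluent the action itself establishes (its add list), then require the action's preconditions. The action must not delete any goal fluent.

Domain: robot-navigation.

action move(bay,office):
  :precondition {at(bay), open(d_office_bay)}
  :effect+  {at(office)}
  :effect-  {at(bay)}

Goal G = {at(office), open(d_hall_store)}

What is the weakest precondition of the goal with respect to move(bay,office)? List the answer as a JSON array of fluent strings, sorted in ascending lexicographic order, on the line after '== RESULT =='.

Compute (G \ add) ∪ pre:
  G ∩ del = {}  (empty — regression defined)
  G \ add = {at(office), open(d_hall_store)} \ {at(office)} = {open(d_hall_store)}
  ∪ pre   = {open(d_hall_store)} ∪ {at(bay), open(d_office_bay)}
          = {at(bay), open(d_hall_store), open(d_office_bay)}

== RESULT ==
["at(bay)", "open(d_hall_store)", "open(d_office_bay)"]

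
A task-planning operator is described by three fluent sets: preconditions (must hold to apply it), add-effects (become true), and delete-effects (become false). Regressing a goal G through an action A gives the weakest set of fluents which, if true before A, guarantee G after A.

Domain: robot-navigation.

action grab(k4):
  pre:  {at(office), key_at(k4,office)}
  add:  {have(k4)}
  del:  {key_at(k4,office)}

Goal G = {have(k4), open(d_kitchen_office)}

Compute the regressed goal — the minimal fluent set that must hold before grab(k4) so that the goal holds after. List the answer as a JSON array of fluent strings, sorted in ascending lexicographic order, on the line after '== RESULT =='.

Regress:
  G ∩ del = {}  (empty — regression defined)
  G \ add = {have(k4), open(d_kitchen_office)} \ {have(k4)} = {open(d_kitchen_office)}
  ∪ pre   = {open(d_kitchen_office)} ∪ {at(office), key_at(k4,office)}
          = {at(office), key_at(k4,office), open(d_kitchen_office)}

== RESULT ==
["at(office)", "key_at(k4,office)", "open(d_kitchen_office)"]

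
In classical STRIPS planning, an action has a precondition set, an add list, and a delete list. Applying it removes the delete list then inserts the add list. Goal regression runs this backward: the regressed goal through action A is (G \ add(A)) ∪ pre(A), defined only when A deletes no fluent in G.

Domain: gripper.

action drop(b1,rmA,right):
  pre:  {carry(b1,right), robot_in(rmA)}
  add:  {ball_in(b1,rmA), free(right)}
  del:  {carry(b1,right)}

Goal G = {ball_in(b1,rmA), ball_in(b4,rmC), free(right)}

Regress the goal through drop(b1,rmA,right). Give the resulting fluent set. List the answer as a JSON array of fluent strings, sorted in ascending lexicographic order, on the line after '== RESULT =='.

Regress:
  G ∩ del = {}  (empty — regression defined)
  G \ add = {ball_in(b1,rmA), ball_in(b4,rmC), free(right)} \ {ball_in(b1,rmA), free(right)} = {ball_in(b4,rmC)}
  ∪ pre   = {ball_in(b4,rmC)} ∪ {carry(b1,right), robot_in(rmA)}
          = {ball_in(b4,rmC), carry(b1,right), robot_in(rmA)}

== RESULT ==
["ball_in(b4,rmC)", "carry(b1,right)", "robot_in(rmA)"]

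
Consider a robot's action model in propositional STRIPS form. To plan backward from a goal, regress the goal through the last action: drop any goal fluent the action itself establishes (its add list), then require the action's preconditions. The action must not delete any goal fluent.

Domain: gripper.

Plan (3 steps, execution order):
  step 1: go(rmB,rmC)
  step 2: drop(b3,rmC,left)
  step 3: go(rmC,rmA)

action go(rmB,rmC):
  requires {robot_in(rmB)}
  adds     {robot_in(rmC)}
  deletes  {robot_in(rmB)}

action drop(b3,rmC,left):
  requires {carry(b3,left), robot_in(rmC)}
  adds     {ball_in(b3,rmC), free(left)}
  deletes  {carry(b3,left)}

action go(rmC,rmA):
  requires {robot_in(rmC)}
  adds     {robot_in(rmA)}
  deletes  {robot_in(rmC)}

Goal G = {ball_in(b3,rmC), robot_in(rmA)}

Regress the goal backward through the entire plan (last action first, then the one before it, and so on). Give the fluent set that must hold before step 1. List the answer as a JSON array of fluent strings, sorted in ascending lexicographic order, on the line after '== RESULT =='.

Work backward from the goal:
  through step 3 (go(rmC,rmA)): drop {robot_in(rmA)}, keep {ball_in(b3,rmC)}, require {robot_in(rmC)}
    → {ball_in(b3,rmC), robot_in(rmC)}
  through step 2 (drop(b3,rmC,left)): drop {ball_in(b3,rmC)}, keep {robot_in(rmC)}, require {carry(b3,left), robot_in(rmC)}
    → {carry(b3,left), robot_in(rmC)}
  through step 1 (go(rmB,rmC)): drop {robot_in(rmC)}, keep {carry(b3,left)}, require {robot_in(rmB)}
    → {carry(b3,left), robot_in(rmB)}

== RESULT ==
["carry(b3,left)", "robot_in(rmB)"]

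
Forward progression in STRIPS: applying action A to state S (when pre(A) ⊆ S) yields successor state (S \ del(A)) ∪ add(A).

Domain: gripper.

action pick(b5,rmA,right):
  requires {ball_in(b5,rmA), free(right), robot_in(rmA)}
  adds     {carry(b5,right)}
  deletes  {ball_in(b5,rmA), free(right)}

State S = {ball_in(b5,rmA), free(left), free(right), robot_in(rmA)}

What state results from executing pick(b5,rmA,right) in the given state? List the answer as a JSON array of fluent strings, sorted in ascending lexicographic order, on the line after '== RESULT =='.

Progress:
  pre ⊆ S: {ball_in(b5,rmA), free(right), robot_in(rmA)} ⊆ S  — applicable
  S \ del = {free(left), robot_in(rmA)}
  ∪ add   = {carry(b5,right), free(left), robot_in(rmA)}

== RESULT ==
["carry(b5,right)", "free(left)", "robot_in(rmA)"]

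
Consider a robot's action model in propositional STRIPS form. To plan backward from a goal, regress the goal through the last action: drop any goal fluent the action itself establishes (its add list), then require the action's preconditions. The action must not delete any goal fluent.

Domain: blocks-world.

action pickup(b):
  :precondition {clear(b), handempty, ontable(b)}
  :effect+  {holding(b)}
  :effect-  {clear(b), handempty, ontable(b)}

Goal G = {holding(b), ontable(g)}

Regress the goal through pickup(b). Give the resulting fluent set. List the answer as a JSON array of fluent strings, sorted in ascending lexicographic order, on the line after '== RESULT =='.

Regress:
  G ∩ del = {}  (empty — regression defined)
  G \ add = {holding(b), ontable(g)} \ {holding(b)} = {ontable(g)}
  ∪ pre   = {ontable(g)} ∪ {clear(b), handempty, ontable(b)}
          = {clear(b), handempty, ontable(b), ontable(g)}

== RESULT ==
["clear(b)", "handempty", "ontable(b)", "ontable(g)"]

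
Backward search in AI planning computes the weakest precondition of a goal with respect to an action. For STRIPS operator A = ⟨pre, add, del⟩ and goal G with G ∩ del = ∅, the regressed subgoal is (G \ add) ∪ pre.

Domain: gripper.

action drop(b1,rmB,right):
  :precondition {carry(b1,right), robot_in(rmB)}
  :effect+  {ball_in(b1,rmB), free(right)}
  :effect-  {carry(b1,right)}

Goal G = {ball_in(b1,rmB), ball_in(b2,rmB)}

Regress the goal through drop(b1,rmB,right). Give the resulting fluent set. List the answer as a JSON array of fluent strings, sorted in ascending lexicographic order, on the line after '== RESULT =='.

Compute (G \ add) ∪ pre:
  G ∩ del = {}  (empty — regression defined)
  G \ add = {ball_in(b1,rmB), ball_in(b2,rmB)} \ {ball_in(b1,rmB), free(right)} = {ball_in(b2,rmB)}
  ∪ pre   = {ball_in(b2,rmB)} ∪ {carry(b1,right), robot_in(rmB)}
          = {ball_in(b2,rmB), carry(b1,right), robot_in(rmB)}

== RESULT ==
["ball_in(b2,rmB)", "carry(b1,right)", "robot_in(rmB)"]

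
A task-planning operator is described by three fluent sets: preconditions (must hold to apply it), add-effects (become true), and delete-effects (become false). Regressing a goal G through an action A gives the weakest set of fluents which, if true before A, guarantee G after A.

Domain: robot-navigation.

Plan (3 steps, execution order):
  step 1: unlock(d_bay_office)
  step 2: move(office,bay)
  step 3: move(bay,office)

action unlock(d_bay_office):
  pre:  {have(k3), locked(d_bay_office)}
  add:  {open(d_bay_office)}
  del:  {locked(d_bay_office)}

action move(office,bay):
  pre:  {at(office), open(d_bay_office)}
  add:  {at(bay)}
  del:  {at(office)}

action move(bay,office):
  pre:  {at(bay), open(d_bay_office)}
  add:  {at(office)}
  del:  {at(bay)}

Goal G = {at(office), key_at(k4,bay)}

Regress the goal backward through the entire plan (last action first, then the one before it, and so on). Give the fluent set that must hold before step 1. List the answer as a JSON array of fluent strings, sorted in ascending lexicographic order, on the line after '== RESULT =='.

Regress step by step:
  through step 3 (move(bay,office)): drop {at(office)}, keep {key_at(k4,bay)}, require {at(bay), open(d_bay_office)}
    → {at(bay), key_at(k4,bay), open(d_bay_office)}
  through step 2 (move(office,bay)): drop {at(bay)}, keep {key_at(k4,bay), open(d_bay_office)}, require {at(office), open(d_bay_office)}
    → {at(office), key_at(k4,bay), open(d_bay_office)}
  through step 1 (unlock(d_bay_office)): drop {open(d_bay_office)}, keep {at(office), key_at(k4,bay)}, require {have(k3), locked(d_bay_office)}
    → {at(office), have(k3), key_at(k4,bay), locked(d_bay_office)}

== RESULT ==
["at(office)", "have(k3)", "key_at(k4,bay)", "locked(d_bay_office)"]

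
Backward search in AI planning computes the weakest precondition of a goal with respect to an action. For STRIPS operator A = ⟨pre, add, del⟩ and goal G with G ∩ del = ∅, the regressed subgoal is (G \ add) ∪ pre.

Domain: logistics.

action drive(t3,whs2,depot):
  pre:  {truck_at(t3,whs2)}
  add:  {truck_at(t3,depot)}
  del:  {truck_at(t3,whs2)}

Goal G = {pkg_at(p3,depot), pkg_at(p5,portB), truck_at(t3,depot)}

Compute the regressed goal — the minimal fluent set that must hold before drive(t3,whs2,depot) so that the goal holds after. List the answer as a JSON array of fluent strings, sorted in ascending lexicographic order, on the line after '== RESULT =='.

Compute (G \ add) ∪ pre:
  G ∩ del = {}  (empty — regression defined)
  G \ add = {pkg_at(p3,depot), pkg_at(p5,portB), truck_at(t3,depot)} \ {truck_at(t3,depot)} = {pkg_at(p3,depot), pkg_at(p5,portB)}
  ∪ pre   = {pkg_at(p3,depot), pkg_at(p5,portB)} ∪ {truck_at(t3,whs2)}
          = {pkg_at(p3,depot), pkg_at(p5,portB), truck_at(t3,whs2)}

== RESULT ==
["pkg_at(p3,depot)", "pkg_at(p5,portB)", "truck_at(t3,whs2)"]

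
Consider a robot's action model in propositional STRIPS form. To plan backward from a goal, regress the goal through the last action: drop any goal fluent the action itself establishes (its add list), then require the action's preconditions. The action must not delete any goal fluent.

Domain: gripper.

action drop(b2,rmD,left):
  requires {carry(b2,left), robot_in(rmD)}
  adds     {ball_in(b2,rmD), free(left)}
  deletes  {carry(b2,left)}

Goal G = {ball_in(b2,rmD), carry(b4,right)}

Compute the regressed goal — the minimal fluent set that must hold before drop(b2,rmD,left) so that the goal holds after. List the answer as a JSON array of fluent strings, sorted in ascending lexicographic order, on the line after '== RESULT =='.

Compute (G \ add) ∪ pre:
  G ∩ del = {}  (empty — regression defined)
  G \ add = {ball_in(b2,rmD), carry(b4,right)} \ {ball_in(b2,rmD), free(left)} = {carry(b4,right)}
  ∪ pre   = {carry(b4,right)} ∪ {carry(b2,left), robot_in(rmD)}
          = {carry(b2,left), carry(b4,right), robot_in(rmD)}

== RESULT ==
["carry(b2,left)", "carry(b4,right)", "robot_in(rmD)"]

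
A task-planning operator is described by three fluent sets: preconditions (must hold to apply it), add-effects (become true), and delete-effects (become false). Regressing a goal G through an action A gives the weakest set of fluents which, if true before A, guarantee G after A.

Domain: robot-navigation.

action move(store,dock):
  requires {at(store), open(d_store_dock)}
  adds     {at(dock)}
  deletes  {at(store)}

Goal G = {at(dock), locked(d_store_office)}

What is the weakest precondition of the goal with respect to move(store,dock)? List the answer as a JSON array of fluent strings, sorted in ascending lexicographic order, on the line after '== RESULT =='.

Regress:
  G ∩ del = {}  (empty — regression defined)
  G \ add = {at(dock), locked(d_store_office)} \ {at(dock)} = {locked(d_store_office)}
  ∪ pre   = {locked(d_store_office)} ∪ {at(store), open(d_store_dock)}
          = {at(store), locked(d_store_office), open(d_store_dock)}

== RESULT ==
["at(store)", "locked(d_store_office)", "open(d_store_dock)"]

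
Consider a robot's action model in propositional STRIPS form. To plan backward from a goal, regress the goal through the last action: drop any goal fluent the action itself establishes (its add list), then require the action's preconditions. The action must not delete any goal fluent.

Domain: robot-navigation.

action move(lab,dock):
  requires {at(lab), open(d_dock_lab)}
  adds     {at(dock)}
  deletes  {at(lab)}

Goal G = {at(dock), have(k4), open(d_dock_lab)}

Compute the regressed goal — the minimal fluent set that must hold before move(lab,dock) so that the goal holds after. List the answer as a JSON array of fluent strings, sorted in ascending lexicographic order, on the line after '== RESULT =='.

Compute (G \ add) ∪ pre:
  G ∩ del = {}  (empty — regression defined)
  G \ add = {at(dock), have(k4), open(d_dock_lab)} \ {at(dock)} = {have(k4), open(d_dock_lab)}
  ∪ pre   = {have(k4), open(d_dock_lab)} ∪ {at(lab), open(d_dock_lab)}
          = {at(lab), have(k4), open(d_dock_lab)}

== RESULT ==
["at(lab)", "have(k4)", "open(d_dock_lab)"]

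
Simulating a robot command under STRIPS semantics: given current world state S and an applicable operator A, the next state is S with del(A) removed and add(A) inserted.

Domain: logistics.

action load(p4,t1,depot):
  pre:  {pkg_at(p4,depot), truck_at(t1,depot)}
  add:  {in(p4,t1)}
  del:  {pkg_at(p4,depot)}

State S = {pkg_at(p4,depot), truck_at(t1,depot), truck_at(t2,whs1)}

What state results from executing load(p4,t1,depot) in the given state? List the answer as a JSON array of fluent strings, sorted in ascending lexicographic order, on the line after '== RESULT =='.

Progress:
  pre ⊆ S: {pkg_at(p4,depot), truck_at(t1,depot)} ⊆ S  — applicable
  S \ del = {truck_at(t1,depot), truck_at(t2,whs1)}
  ∪ add   = {in(p4,t1), truck_at(t1,depot), truck_at(t2,whs1)}

== RESULT ==
["in(p4,t1)", "truck_at(t1,depot)", "truck_at(t2,whs1)"]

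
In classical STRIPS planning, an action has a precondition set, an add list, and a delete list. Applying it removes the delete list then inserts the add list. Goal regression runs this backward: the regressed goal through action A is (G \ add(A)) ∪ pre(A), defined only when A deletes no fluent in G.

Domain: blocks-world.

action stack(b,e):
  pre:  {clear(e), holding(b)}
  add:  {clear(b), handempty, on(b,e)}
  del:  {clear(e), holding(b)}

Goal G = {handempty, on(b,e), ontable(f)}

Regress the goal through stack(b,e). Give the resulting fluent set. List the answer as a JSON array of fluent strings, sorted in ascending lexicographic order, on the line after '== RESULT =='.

Compute (G \ add) ∪ pre:
  G ∩ del = {}  (empty — regression defined)
  G \ add = {handempty, on(b,e), ontable(f)} \ {clear(b), handempty, on(b,e)} = {ontable(f)}
  ∪ pre   = {ontable(f)} ∪ {clear(e), holding(b)}
          = {clear(e), holding(b), ontable(f)}

== RESULT ==
["clear(e)", "holding(b)", "ontable(f)"]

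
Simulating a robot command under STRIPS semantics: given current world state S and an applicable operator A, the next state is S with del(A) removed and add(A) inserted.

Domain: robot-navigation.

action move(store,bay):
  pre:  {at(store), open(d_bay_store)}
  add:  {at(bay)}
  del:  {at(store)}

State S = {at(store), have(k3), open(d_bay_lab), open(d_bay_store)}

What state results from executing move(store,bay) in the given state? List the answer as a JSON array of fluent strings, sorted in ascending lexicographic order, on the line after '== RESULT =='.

Progress:
  pre ⊆ S: {at(store), open(d_bay_store)} ⊆ S  — applicable
  S \ del = {have(k3), open(d_bay_lab), open(d_bay_store)}
  ∪ add   = {at(bay), have(k3), open(d_bay_lab), open(d_bay_store)}

== RESULT ==
["at(bay)", "have(k3)", "open(d_bay_lab)", "open(d_bay_store)"]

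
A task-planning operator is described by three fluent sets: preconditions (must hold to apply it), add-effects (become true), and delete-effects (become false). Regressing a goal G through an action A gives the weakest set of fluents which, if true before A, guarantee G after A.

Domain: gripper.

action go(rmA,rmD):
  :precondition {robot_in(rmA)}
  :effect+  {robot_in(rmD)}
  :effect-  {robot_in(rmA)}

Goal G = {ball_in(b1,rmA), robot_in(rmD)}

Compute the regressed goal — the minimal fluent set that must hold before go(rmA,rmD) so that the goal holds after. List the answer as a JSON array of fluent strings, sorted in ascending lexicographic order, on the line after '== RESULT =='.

Regress:
  G ∩ del = {}  (empty — regression defined)
  G \ add = {ball_in(b1,rmA), robot_in(rmD)} \ {robot_in(rmD)} = {ball_in(b1,rmA)}
  ∪ pre   = {ball_in(b1,rmA)} ∪ {robot_in(rmA)}
          = {ball_in(b1,rmA), robot_in(rmA)}

== RESULT ==
["ball_in(b1,rmA)", "robot_in(rmA)"]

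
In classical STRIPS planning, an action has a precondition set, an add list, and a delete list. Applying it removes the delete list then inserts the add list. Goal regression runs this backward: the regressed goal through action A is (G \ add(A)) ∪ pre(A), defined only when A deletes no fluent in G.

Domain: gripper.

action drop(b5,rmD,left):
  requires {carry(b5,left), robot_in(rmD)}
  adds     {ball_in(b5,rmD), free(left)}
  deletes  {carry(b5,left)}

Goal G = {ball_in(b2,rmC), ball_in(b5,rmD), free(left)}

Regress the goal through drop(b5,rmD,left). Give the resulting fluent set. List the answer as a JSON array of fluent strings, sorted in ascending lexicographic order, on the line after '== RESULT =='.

Regress:
  G ∩ del = {}  (empty — regression defined)
  G \ add = {ball_in(b2,rmC), ball_in(b5,rmD), free(left)} \ {ball_in(b5,rmD), free(left)} = {ball_in(b2,rmC)}
  ∪ pre   = {ball_in(b2,rmC)} ∪ {carry(b5,left), robot_in(rmD)}
          = {ball_in(b2,rmC), carry(b5,left), robot_in(rmD)}

== RESULT ==
["ball_in(b2,rmC)", "carry(b5,left)", "robot_in(rmD)"]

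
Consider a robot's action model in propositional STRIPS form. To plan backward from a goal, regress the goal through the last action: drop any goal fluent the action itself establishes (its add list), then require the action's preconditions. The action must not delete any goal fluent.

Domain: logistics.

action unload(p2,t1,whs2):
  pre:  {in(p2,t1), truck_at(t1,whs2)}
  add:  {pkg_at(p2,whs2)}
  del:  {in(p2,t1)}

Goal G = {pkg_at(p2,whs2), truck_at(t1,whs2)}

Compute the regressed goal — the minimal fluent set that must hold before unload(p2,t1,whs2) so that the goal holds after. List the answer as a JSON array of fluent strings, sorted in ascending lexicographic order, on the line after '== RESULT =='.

Regress:
  G ∩ del = {}  (empty — regression defined)
  G \ add = {pkg_at(p2,whs2), truck_at(t1,whs2)} \ {pkg_at(p2,whs2)} = {truck_at(t1,whs2)}
  ∪ pre   = {truck_at(t1,whs2)} ∪ {in(p2,t1), truck_at(t1,whs2)}
          = {in(p2,t1), truck_at(t1,whs2)}

== RESULT ==
["in(p2,t1)", "truck_at(t1,whs2)"]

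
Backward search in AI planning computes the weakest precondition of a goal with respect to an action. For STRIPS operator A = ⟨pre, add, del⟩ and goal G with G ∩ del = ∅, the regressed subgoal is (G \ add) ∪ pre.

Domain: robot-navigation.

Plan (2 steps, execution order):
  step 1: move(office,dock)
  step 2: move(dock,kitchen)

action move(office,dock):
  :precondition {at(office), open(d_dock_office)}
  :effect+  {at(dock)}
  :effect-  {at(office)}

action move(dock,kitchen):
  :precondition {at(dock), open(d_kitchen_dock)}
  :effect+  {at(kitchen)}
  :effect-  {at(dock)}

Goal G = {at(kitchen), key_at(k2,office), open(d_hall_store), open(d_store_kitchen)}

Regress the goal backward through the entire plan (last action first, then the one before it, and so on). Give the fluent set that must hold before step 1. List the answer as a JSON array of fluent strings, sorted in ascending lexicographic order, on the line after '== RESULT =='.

Regress step by step:
  through step 2 (move(dock,kitchen)): drop {at(kitchen)}, keep {key_at(k2,office), open(d_hall_store), open(d_store_kitchen)}, require {at(dock), open(d_kitchen_dock)}
    → {at(dock), key_at(k2,office), open(d_hall_store), open(d_kitchen_dock), open(d_store_kitchen)}
  through step 1 (move(office,dock)): drop {at(dock)}, keep {key_at(k2,office), open(d_hall_store), open(d_kitchen_dock), open(d_store_kitchen)}, require {at(office), open(d_dock_office)}
    → {at(office), key_at(k2,office), open(d_dock_office), open(d_hall_store), open(d_kitchen_dock), open(d_store_kitchen)}

== RESULT ==
["at(office)", "key_at(k2,office)", "open(d_dock_office)", "open(d_hall_store)", "open(d_kitchen_dock)", "open(d_store_kitchen)"]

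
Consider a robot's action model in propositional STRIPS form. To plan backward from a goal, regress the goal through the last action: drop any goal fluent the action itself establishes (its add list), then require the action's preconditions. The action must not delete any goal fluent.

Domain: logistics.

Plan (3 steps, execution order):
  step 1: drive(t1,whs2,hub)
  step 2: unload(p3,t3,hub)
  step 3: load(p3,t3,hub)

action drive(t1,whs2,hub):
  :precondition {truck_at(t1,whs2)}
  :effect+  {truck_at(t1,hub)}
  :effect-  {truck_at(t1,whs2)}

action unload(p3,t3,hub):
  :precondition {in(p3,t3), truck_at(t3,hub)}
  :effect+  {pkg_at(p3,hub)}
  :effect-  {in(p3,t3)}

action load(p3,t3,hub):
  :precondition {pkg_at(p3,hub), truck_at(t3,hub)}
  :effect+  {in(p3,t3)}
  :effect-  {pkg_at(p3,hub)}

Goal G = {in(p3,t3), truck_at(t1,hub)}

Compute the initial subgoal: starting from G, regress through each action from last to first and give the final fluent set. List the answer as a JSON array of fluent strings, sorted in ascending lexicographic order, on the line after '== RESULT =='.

Regress step by step:
  through step 3 (load(p3,t3,hub)): drop {in(p3,t3)}, keep {truck_at(t1,hub)}, require {pkg_at(p3,hub), truck_at(t3,hub)}
    → {pkg_at(p3,hub), truck_at(t1,hub), truck_at(t3,hub)}
  through step 2 (unload(p3,t3,hub)): drop {pkg_at(p3,hub)}, keep {truck_at(t1,hub), truck_at(t3,hub)}, require {in(p3,t3), truck_at(t3,hub)}
    → {in(p3,t3), truck_at(t1,hub), truck_at(t3,hub)}
  through step 1 (drive(t1,whs2,hub)): drop {truck_at(t1,hub)}, keep {in(p3,t3), truck_at(t3,hub)}, require {truck_at(t1,whs2)}
    → {in(p3,t3), truck_at(t1,whs2), truck_at(t3,hub)}

== RESULT ==
["in(p3,t3)", "truck_at(t1,whs2)", "truck_at(t3,hub)"]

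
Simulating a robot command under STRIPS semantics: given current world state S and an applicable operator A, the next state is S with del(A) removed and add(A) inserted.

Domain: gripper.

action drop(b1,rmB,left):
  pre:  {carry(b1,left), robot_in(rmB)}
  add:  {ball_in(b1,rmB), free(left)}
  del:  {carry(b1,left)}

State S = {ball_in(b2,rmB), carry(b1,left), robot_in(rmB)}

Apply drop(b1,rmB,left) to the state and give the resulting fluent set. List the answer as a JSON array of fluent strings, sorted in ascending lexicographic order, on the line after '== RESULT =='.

Progress:
  pre ⊆ S: {carry(b1,left), robot_in(rmB)} ⊆ S  — applicable
  S \ del = {ball_in(b2,rmB), robot_in(rmB)}
  ∪ add   = {ball_in(b1,rmB), ball_in(b2,rmB), free(left), robot_in(rmB)}

== RESULT ==
["ball_in(b1,rmB)", "ball_in(b2,rmB)", "free(left)", "robot_in(rmB)"]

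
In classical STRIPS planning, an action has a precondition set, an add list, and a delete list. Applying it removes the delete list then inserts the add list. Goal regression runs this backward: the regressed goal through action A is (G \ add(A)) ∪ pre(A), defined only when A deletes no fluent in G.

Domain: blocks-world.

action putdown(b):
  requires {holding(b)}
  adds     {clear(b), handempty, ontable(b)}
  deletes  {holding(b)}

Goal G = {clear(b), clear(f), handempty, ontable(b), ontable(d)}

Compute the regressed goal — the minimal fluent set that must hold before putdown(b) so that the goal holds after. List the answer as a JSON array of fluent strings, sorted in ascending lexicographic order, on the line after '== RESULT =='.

Compute (G \ add) ∪ pre:
  G ∩ del = {}  (empty — regression defined)
  G \ add = {clear(b), clear(f), handempty, ontable(b), ontable(d)} \ {clear(b), handempty, ontable(b)} = {clear(f), ontable(d)}
  ∪ pre   = {clear(f), ontable(d)} ∪ {holding(b)}
          = {clear(f), holding(b), ontable(d)}

== RESULT ==
["clear(f)", "holding(b)", "ontable(d)"]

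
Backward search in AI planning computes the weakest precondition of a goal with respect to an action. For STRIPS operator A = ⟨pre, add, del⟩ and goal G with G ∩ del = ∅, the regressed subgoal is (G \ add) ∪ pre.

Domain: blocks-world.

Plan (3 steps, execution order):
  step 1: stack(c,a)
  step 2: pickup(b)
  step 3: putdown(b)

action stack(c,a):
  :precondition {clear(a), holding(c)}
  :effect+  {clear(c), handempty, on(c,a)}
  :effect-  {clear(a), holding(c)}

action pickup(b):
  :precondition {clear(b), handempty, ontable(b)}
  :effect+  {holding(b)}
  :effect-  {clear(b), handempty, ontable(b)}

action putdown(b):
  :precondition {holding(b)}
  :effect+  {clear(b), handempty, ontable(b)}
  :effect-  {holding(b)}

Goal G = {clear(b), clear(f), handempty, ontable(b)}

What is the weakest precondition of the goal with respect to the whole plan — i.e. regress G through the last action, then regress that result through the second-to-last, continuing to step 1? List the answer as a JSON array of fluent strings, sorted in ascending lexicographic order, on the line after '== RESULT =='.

Regress step by step:
  through step 3 (putdown(b)): drop {clear(b), handempty, ontable(b)}, keep {clear(f)}, require {holding(b)}
    → {clear(f), holding(b)}
  through step 2 (pickup(b)): drop {holding(b)}, keep {clear(f)}, require {clear(b), handempty, ontable(b)}
    → {clear(b), clear(f), handempty, ontable(b)}
  through step 1 (stack(c,a)): drop {handempty}, keep {clear(b), clear(f), ontable(b)}, require {clear(a), holding(c)}
    → {clear(a), clear(b), clear(f), holding(c), ontable(b)}

== RESULT ==
["clear(a)", "clear(b)", "clear(f)", "holding(c)", "ontable(b)"]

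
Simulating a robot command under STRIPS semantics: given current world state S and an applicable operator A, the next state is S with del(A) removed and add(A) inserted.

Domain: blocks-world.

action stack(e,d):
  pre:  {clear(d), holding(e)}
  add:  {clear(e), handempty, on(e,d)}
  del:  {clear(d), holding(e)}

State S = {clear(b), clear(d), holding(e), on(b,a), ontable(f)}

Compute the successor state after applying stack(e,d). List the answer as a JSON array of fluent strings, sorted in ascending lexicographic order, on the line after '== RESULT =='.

Compute (S \ del) ∪ add:
  pre ⊆ S: {clear(d), holding(e)} ⊆ S  — applicable
  S \ del = {clear(b), on(b,a), ontable(f)}
  ∪ add   = {clear(b), clear(e), handempty, on(b,a), on(e,d), ontable(f)}

== RESULT ==
["clear(b)", "clear(e)", "handempty", "on(b,a)", "on(e,d)", "ontable(f)"]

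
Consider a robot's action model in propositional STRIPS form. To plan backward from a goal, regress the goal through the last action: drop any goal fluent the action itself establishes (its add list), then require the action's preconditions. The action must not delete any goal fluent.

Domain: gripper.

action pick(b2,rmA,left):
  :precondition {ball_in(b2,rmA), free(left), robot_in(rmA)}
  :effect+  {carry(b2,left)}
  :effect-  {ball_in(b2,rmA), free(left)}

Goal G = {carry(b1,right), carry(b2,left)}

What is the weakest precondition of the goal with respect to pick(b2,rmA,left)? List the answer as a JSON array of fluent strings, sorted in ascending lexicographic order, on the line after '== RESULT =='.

Regress:
  G ∩ del = {}  (empty — regression defined)
  G \ add = {carry(b1,right), carry(b2,left)} \ {carry(b2,left)} = {carry(b1,right)}
  ∪ pre   = {carry(b1,right)} ∪ {ball_in(b2,rmA), free(left), robot_in(rmA)}
          = {ball_in(b2,rmA), carry(b1,right), free(left), robot_in(rmA)}

== RESULT ==
["ball_in(b2,rmA)", "carry(b1,right)", "free(left)", "robot_in(rmA)"]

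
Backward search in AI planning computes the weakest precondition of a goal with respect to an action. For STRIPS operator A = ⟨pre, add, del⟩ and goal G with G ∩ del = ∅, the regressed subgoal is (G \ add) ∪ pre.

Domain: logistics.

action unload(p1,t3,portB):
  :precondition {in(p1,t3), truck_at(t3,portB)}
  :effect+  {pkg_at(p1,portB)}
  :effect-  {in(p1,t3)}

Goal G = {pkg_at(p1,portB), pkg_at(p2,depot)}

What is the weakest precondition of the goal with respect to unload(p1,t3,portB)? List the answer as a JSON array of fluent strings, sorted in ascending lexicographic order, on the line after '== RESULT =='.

Compute (G \ add) ∪ pre:
  G ∩ del = {}  (empty — regression defined)
  G \ add = {pkg_at(p1,portB), pkg_at(p2,depot)} \ {pkg_at(p1,portB)} = {pkg_at(p2,depot)}
  ∪ pre   = {pkg_at(p2,depot)} ∪ {in(p1,t3), truck_at(t3,portB)}
          = {in(p1,t3), pkg_at(p2,depot), truck_at(t3,portB)}

== RESULT ==
["in(p1,t3)", "pkg_at(p2,depot)", "truck_at(t3,portB)"]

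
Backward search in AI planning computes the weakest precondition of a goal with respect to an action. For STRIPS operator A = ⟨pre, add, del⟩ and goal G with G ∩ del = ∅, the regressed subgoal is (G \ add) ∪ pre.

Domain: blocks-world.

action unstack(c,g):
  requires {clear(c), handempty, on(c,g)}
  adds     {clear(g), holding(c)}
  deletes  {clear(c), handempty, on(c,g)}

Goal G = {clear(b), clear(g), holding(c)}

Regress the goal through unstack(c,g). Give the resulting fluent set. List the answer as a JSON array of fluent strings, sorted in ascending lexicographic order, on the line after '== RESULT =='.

Compute (G \ add) ∪ pre:
  G ∩ del = {}  (empty — regression defined)
  G \ add = {clear(b), clear(g), holding(c)} \ {clear(g), holding(c)} = {clear(b)}
  ∪ pre   = {clear(b)} ∪ {clear(c), handempty, on(c,g)}
          = {clear(b), clear(c), handempty, on(c,g)}

== RESULT ==
["clear(b)", "clear(c)", "handempty", "on(c,g)"]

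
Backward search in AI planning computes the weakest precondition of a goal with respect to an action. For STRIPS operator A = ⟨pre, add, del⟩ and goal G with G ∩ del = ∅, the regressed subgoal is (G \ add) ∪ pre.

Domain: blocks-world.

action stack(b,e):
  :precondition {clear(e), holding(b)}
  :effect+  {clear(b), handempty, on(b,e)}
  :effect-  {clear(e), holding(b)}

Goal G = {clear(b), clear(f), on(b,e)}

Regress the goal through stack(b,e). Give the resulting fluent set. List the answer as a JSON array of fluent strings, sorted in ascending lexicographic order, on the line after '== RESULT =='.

Compute (G \ add) ∪ pre:
  G ∩ del = {}  (empty — regression defined)
  G \ add = {clear(b), clear(f), on(b,e)} \ {clear(b), handempty, on(b,e)} = {clear(f)}
  ∪ pre   = {clear(f)} ∪ {clear(e), holding(b)}
          = {clear(e), clear(f), holding(b)}

== RESULT ==
["clear(e)", "clear(f)", "holding(b)"]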